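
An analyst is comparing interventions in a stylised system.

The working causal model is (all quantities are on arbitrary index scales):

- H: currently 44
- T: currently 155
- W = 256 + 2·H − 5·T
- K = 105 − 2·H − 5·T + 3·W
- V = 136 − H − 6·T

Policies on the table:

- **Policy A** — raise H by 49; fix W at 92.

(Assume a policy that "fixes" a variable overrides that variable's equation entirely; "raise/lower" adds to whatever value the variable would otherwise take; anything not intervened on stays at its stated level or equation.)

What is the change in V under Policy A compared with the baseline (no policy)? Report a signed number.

Baseline:
  H = 44
  T = 155
  V = 136 − 44 − 6·155 = -838
Policy A (H + 49, W := 92):
  H = 44 + 49 = 93
  T = 155
  V = 136 − 93 − 6·155 = -887
Change in V: -887 − (-838) = -49

-49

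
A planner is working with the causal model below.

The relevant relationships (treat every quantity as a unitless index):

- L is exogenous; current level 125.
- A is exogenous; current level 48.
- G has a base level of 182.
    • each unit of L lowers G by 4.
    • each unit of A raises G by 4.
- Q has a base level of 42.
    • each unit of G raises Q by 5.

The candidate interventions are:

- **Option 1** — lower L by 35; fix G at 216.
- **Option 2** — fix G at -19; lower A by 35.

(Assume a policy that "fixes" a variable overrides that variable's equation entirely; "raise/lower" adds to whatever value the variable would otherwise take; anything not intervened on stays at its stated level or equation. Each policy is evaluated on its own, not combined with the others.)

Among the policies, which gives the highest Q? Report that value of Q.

Option 1 (L − 35, G := 216):
  L = 125 − 35 = 90
  A = 48
  G = 216
  Q = 42 + 5·216 = 1122
Option 2 (G := -19, A − 35):
  L = 125
  A = 48 − 35 = 13
  G = -19
  Q = 42 + 5·(-19) = -53
Comparing — Option 1: Q=1122, Option 2: Q=-53. Highest is 1122 (Option 1).

1122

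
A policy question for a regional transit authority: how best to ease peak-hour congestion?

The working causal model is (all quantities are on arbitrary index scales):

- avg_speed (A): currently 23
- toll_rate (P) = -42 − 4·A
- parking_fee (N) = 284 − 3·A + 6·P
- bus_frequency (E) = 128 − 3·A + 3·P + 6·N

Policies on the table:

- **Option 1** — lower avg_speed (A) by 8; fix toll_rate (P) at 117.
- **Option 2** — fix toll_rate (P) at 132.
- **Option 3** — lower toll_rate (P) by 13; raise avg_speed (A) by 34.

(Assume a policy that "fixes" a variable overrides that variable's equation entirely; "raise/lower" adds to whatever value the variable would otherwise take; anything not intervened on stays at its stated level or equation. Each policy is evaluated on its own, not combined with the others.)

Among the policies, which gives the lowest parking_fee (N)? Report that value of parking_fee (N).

Option 1 (A − 8, P := 117):
  A = 23 − 8 = 15
  P = 117
  N = 284 − 3·15 + 6·117 = 941
Option 2 (P := 132):
  A = 23
  P = 132
  N = 284 − 3·23 + 6·132 = 1007
Option 3 (P − 13, A + 34):
  A = 23 + 34 = 57
  P = -42 − 4·57 (−13 from intervention) = -283
  N = 284 − 3·57 + 6·(-283) = -1585
Comparing — Option 1: N=941, Option 2: N=1007, Option 3: N=-1585. Lowest is -1585 (Option 3).

-1585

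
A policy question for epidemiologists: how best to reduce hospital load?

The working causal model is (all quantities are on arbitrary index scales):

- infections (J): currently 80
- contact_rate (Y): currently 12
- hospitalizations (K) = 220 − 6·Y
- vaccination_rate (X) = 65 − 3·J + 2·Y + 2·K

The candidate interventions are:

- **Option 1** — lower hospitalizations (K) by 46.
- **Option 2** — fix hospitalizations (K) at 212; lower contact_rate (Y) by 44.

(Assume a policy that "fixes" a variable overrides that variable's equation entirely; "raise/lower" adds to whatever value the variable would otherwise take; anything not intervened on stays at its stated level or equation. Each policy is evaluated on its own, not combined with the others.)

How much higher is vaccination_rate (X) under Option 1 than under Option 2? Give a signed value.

-132

Option 1 (K − 46):
  J = 80
  Y = 12
  K = 220 − 6·12 (−46 from intervention) = 102
  X = 65 − 3·80 + 2·12 + 2·102 = 53
Option 2 (K := 212, Y − 44):
  J = 80
  Y = 12 − 44 = -32
  K = 212
  X = 65 − 3·80 + 2·(-32) + 2·212 = 185
X: 53 − 185 = -132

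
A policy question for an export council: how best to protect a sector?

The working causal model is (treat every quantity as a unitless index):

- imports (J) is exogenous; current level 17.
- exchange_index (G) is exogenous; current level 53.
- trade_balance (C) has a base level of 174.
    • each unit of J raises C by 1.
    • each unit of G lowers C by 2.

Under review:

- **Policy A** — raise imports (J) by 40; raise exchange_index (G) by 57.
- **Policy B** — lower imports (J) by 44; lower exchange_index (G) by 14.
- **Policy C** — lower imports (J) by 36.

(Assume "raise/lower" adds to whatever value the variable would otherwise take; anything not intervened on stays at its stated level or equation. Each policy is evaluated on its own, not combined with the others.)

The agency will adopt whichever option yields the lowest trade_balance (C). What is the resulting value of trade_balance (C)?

Policy A (J + 40, G + 57):
  J = 17 + 40 = 57
  G = 53 + 57 = 110
  C = 174 + 57 − 2·110 = 11
Policy B (J − 44, G − 14):
  J = 17 − 44 = -27
  G = 53 − 14 = 39
  C = 174 + (-27) − 2·39 = 69
Policy C (J − 36):
  J = 17 − 36 = -19
  G = 53
  C = 174 + (-19) − 2·53 = 49
Comparing — Policy A: C=11, Policy B: C=69, Policy C: C=49. Lowest is 11 (Policy A).

11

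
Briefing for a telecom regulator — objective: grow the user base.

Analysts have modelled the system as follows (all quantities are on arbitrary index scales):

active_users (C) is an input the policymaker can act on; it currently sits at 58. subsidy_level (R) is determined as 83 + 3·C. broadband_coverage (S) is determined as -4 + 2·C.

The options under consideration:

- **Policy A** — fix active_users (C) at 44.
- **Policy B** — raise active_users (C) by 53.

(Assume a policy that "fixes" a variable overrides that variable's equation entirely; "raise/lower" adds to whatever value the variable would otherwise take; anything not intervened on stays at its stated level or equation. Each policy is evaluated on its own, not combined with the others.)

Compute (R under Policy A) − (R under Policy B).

-201

Policy A (C := 44):
  C = 44
  R = 83 + 3·44 = 215
Policy B (C + 53):
  C = 58 + 53 = 111
  R = 83 + 3·111 = 416
R: 215 − 416 = -201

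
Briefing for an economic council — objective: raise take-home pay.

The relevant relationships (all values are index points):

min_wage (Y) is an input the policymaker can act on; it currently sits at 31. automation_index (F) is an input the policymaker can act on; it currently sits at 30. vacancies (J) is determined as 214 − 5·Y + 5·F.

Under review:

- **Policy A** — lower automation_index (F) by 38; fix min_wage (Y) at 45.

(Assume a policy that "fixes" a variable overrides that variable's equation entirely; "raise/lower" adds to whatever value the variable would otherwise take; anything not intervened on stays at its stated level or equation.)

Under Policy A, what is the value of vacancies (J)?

-51

Policy A (F − 38, Y := 45):
  Y = 45
  F = 30 − 38 = -8
  J = 214 − 5·45 + 5·(-8) = -51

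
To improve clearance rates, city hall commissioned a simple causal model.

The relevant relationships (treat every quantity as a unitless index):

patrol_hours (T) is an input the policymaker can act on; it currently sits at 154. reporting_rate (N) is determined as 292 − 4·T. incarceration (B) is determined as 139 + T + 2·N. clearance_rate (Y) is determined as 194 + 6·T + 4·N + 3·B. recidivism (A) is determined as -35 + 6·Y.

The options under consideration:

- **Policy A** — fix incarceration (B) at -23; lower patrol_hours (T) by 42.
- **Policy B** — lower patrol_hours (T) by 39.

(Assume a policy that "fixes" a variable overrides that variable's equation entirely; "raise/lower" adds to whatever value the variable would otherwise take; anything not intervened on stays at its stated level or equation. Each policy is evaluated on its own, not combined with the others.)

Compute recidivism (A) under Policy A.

Policy A (B := -23, T − 42):
  T = 154 − 42 = 112
  N = 292 − 4·112 = -156
  B = -23
  Y = 194 + 6·112 + 4·(-156) + 3·(-23) = 173
  A = -35 + 6·173 = 1003

1003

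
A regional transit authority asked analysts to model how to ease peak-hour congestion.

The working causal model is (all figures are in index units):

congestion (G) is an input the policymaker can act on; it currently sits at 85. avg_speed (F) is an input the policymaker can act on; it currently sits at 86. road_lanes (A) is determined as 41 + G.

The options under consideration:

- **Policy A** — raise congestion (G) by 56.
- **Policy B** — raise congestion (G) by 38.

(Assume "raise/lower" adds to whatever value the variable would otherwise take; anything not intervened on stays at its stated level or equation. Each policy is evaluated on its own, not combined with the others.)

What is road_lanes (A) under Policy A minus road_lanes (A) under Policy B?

Policy A (G + 56):
  G = 85 + 56 = 141
  A = 41 + 141 = 182
Policy B (G + 38):
  G = 85 + 38 = 123
  A = 41 + 123 = 164
A: 182 − 164 = 18

18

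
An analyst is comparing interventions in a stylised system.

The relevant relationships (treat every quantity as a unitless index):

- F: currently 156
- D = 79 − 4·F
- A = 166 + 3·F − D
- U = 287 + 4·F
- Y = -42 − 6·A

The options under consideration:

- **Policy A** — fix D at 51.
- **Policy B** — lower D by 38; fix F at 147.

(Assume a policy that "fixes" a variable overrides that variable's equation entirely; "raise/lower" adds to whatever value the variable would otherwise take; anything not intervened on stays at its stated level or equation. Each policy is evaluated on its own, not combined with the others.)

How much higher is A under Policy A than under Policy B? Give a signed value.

-571

Policy A (D := 51):
  F = 156
  D = 51
  A = 166 + 3·156 − 51 = 583
Policy B (D − 38, F := 147):
  F = 147
  D = 79 − 4·147 (−38 from intervention) = -547
  A = 166 + 3·147 − (-547) = 1154
A: 583 − 1154 = -571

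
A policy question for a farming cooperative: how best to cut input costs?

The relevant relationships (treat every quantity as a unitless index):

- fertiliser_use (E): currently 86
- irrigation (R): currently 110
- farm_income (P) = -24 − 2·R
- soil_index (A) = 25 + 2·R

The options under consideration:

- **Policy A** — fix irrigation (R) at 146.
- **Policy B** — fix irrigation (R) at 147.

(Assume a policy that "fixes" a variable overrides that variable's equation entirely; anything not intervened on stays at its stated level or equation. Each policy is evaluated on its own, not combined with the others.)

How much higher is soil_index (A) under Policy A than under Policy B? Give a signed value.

Policy A (R := 146):
  R = 146
  A = 25 + 2·146 = 317
Policy B (R := 147):
  R = 147
  A = 25 + 2·147 = 319
A: 317 − 319 = -2

-2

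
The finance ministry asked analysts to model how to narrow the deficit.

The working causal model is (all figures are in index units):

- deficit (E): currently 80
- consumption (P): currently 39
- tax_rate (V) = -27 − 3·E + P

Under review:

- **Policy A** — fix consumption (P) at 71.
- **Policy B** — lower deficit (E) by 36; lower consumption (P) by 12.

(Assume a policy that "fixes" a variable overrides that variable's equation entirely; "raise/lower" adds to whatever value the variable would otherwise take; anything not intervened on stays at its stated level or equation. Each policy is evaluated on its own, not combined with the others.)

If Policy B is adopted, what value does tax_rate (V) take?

Policy B (E − 36, P − 12):
  E = 80 − 36 = 44
  P = 39 − 12 = 27
  V = -27 − 3·44 + 27 = -132

-132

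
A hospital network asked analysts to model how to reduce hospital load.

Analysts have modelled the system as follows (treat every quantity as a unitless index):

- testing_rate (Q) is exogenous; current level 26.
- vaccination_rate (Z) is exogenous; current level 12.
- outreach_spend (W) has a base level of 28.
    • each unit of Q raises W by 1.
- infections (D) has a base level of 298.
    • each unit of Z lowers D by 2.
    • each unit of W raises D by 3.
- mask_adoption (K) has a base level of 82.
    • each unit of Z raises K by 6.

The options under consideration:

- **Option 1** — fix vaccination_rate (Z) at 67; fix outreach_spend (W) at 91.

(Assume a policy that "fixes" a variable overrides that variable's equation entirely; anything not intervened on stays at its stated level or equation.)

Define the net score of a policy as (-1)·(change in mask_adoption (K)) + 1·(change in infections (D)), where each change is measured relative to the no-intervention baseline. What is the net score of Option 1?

Baseline:
  Q = 26
  Z = 12
  W = 28 + 26 = 54
  D = 298 − 2·12 + 3·54 = 436
  K = 82 + 6·12 = 154
Option 1 (Z := 67, W := 91):
  Q = 26
  Z = 67
  W = 91
  D = 298 − 2·67 + 3·91 = 437
  K = 82 + 6·67 = 484
ΔK = 484 − 154 = 330; ΔD = 437 − 436 = 1
Score = (-1)·330 + 1·1 = -329

-329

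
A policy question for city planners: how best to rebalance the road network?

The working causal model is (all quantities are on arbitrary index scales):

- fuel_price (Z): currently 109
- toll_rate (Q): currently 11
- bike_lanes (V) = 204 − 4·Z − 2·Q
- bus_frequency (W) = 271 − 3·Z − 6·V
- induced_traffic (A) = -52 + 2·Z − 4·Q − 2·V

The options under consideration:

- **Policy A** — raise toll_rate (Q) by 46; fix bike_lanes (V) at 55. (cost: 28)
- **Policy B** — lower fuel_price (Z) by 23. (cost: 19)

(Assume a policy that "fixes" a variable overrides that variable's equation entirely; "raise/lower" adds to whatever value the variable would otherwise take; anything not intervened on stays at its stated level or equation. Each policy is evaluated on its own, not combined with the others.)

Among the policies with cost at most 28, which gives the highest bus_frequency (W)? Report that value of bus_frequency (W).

985

Policy A (Q + 46, V := 55):
  Z = 109
  Q = 11 + 46 = 57
  V = 55
  W = 271 − 3·109 − 6·55 = -386
Policy B (Z − 23):
  Z = 109 − 23 = 86
  Q = 11
  V = 204 − 4·86 − 2·11 = -162
  W = 271 − 3·86 − 6·(-162) = 985
Comparing — Policy A: W=-386, Policy B: W=985. Highest is 985 (Policy B).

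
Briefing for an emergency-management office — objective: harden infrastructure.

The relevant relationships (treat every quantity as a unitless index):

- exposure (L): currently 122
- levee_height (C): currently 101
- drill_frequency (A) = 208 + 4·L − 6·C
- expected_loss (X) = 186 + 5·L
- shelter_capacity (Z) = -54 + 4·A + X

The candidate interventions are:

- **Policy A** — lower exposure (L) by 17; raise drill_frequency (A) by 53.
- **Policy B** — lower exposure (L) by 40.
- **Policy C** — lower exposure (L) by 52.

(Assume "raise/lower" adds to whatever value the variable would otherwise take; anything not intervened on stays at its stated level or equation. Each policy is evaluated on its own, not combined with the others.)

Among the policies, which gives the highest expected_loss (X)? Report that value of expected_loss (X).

Policy A (L − 17, A + 53):
  L = 122 − 17 = 105
  X = 186 + 5·105 = 711
Policy B (L − 40):
  L = 122 − 40 = 82
  X = 186 + 5·82 = 596
Policy C (L − 52):
  L = 122 − 52 = 70
  X = 186 + 5·70 = 536
Comparing — Policy A: X=711, Policy B: X=596, Policy C: X=536. Highest is 711 (Policy A).

711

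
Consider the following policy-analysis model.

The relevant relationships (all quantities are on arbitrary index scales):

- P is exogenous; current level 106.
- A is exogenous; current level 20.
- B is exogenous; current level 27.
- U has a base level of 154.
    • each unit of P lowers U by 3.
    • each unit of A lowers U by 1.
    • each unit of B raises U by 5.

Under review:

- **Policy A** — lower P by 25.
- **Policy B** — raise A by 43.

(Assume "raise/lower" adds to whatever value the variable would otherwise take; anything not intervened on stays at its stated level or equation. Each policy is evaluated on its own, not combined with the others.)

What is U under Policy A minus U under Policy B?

118

Policy A (P − 25):
  P = 106 − 25 = 81
  A = 20
  B = 27
  U = 154 − 3·81 − 20 + 5·27 = 26
Policy B (A + 43):
  P = 106
  A = 20 + 43 = 63
  B = 27
  U = 154 − 3·106 − 63 + 5·27 = -92
U: 26 − (-92) = 118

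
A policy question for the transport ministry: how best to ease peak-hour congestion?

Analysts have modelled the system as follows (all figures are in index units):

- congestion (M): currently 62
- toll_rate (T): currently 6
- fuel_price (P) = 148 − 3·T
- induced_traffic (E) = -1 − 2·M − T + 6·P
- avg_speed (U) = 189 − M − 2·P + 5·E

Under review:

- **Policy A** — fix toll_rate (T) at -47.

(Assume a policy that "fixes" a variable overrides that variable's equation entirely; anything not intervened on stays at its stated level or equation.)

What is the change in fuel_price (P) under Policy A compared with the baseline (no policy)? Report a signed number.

159

Baseline:
  T = 6
  P = 148 − 3·6 = 130
Policy A (T := -47):
  T = -47
  P = 148 − 3·(-47) = 289
Change in P: 289 − 130 = 159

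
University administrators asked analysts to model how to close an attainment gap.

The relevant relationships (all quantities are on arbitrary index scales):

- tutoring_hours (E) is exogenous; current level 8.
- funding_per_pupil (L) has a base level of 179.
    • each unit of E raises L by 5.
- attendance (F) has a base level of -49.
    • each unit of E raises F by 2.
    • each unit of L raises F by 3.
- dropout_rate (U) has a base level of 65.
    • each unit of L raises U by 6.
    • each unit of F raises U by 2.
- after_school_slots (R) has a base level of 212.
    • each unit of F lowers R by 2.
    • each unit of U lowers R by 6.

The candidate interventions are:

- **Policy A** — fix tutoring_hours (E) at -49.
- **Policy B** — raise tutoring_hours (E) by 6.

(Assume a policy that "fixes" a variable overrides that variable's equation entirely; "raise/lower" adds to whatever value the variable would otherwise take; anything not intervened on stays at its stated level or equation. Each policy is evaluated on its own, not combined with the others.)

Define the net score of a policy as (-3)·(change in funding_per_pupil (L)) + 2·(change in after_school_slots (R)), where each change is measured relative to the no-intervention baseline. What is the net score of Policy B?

Baseline:
  E = 8
  L = 179 + 5·8 = 219
  F = -49 + 2·8 + 3·219 = 624
  U = 65 + 6·219 + 2·624 = 2627
  R = 212 − 2·624 − 6·2627 = -16798
Policy B (E + 6):
  E = 8 + 6 = 14
  L = 179 + 5·14 = 249
  F = -49 + 2·14 + 3·249 = 726
  U = 65 + 6·249 + 2·726 = 3011
  R = 212 − 2·726 − 6·3011 = -19306
ΔL = 249 − 219 = 30; ΔR = -19306 − (-16798) = -2508
Score = (-3)·30 + 2·(-2508) = -5106

-5106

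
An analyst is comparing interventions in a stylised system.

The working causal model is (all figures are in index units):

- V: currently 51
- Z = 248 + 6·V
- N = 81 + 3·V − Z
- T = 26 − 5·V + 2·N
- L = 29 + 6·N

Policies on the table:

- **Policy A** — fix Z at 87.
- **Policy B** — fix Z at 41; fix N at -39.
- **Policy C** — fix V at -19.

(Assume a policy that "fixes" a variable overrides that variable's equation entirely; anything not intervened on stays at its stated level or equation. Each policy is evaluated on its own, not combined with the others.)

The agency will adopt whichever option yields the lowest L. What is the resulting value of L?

Policy A (Z := 87):
  V = 51
  Z = 87
  N = 81 + 3·51 − 87 = 147
  L = 29 + 6·147 = 911
Policy B (Z := 41, N := -39):
  V = 51
  Z = 41
  N = -39
  L = 29 + 6·(-39) = -205
Policy C (V := -19):
  V = -19
  Z = 248 + 6·(-19) = 134
  N = 81 + 3·(-19) − 134 = -110
  L = 29 + 6·(-110) = -631
Comparing — Policy A: L=911, Policy B: L=-205, Policy C: L=-631. Lowest is -631 (Policy C).

-631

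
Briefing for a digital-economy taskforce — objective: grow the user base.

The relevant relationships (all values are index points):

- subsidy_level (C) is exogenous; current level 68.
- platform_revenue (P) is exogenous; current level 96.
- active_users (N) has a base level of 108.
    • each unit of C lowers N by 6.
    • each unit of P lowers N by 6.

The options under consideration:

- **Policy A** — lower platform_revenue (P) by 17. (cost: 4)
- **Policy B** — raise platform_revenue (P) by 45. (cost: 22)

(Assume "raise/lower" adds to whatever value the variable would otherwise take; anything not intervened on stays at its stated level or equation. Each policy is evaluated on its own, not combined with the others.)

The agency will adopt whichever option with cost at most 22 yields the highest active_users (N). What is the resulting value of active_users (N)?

-774

Policy A (P − 17):
  C = 68
  P = 96 − 17 = 79
  N = 108 − 6·68 − 6·79 = -774
Policy B (P + 45):
  C = 68
  P = 96 + 45 = 141
  N = 108 − 6·68 − 6·141 = -1146
Comparing — Policy A: N=-774, Policy B: N=-1146. Highest is -774 (Policy A).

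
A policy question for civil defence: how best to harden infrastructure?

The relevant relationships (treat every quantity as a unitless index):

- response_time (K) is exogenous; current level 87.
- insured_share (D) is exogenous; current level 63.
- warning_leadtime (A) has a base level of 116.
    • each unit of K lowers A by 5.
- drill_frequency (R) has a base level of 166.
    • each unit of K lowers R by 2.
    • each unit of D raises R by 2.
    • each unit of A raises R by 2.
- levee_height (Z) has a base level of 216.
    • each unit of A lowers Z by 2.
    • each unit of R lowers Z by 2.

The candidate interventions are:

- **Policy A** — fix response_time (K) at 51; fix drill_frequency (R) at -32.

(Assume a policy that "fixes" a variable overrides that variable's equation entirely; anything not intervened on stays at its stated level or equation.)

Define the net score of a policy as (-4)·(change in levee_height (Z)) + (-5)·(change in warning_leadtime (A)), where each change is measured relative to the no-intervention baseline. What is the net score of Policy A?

4444

Baseline:
  K = 87
  D = 63
  A = 116 − 5·87 = -319
  R = 166 − 2·87 + 2·63 + 2·(-319) = -520
  Z = 216 − 2·(-319) − 2·(-520) = 1894
Policy A (K := 51, R := -32):
  K = 51
  D = 63
  A = 116 − 5·51 = -139
  R = -32
  Z = 216 − 2·(-139) − 2·(-32) = 558
ΔZ = 558 − 1894 = -1336; ΔA = -139 − (-319) = 180
Score = (-4)·(-1336) + (-5)·180 = 4444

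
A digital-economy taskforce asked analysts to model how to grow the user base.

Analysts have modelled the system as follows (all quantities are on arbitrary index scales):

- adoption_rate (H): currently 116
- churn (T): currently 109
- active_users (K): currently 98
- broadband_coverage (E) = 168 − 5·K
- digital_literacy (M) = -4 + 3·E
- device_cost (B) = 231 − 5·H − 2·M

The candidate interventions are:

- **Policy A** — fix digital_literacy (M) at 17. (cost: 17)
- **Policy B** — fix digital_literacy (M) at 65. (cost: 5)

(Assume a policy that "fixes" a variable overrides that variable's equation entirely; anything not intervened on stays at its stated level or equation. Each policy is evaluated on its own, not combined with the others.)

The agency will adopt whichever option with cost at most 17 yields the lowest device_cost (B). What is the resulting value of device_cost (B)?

-479

Policy A (M := 17):
  H = 116
  K = 98
  E = 168 − 5·98 = -322
  M = 17
  B = 231 − 5·116 − 2·17 = -383
Policy B (M := 65):
  H = 116
  K = 98
  E = 168 − 5·98 = -322
  M = 65
  B = 231 − 5·116 − 2·65 = -479
Comparing — Policy A: B=-383, Policy B: B=-479. Lowest is -479 (Policy B).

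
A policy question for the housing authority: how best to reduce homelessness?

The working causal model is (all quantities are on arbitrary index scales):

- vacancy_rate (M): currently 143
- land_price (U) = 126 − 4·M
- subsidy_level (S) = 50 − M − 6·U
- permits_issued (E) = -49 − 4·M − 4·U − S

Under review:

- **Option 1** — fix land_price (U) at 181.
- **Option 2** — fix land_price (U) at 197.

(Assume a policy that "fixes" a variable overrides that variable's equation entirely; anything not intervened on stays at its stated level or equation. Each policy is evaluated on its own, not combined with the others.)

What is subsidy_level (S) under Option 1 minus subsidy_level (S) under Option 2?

96

Option 1 (U := 181):
  M = 143
  U = 181
  S = 50 − 143 − 6·181 = -1179
Option 2 (U := 197):
  M = 143
  U = 197
  S = 50 − 143 − 6·197 = -1275
S: -1179 − (-1275) = 96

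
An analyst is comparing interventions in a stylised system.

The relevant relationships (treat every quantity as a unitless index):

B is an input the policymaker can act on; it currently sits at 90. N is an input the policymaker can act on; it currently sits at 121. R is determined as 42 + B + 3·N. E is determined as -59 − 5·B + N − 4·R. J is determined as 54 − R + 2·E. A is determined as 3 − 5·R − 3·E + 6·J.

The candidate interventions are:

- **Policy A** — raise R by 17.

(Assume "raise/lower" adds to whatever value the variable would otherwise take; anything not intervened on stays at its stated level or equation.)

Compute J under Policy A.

-5330

Policy A (R + 17):
  B = 90
  N = 121
  R = 42 + 90 + 3·121 (+17 from intervention) = 512
  E = -59 − 5·90 + 121 − 4·512 = -2436
  J = 54 − 512 + 2·(-2436) = -5330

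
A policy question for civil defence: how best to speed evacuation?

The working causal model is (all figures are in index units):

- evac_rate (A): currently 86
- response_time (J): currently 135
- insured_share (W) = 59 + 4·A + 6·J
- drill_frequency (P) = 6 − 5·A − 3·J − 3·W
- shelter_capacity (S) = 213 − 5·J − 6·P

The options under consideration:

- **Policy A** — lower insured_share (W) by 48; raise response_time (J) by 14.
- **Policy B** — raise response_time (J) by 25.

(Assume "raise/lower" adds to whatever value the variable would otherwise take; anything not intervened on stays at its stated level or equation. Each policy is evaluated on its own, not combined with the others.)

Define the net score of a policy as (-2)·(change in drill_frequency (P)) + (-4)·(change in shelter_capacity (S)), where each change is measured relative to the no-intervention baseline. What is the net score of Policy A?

-3020

Baseline:
  A = 86
  J = 135
  W = 59 + 4·86 + 6·135 = 1213
  P = 6 − 5·86 − 3·135 − 3·1213 = -4468
  S = 213 − 5·135 − 6·(-4468) = 26346
Policy A (W − 48, J + 14):
  A = 86
  J = 135 + 14 = 149
  W = 59 + 4·86 + 6·149 (−48 from intervention) = 1249
  P = 6 − 5·86 − 3·149 − 3·1249 = -4618
  S = 213 − 5·149 − 6·(-4618) = 27176
ΔP = -4618 − (-4468) = -150; ΔS = 27176 − 26346 = 830
Score = (-2)·(-150) + (-4)·830 = -3020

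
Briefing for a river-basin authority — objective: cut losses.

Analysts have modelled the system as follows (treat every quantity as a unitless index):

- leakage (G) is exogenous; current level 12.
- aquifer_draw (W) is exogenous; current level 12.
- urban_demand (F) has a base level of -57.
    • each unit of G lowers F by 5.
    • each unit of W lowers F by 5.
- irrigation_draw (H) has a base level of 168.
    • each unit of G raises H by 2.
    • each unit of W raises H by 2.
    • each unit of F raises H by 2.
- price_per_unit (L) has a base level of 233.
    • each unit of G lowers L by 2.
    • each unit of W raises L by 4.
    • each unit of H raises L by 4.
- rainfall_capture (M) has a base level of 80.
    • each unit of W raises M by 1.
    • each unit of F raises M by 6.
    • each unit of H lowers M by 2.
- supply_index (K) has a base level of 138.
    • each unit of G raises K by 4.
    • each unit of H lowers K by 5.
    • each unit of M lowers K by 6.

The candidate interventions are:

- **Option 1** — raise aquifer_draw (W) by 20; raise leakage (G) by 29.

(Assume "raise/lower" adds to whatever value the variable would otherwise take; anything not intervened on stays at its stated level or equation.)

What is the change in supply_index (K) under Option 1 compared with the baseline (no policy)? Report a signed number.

Baseline:
  G = 12
  W = 12
  F = -57 − 5·12 − 5·12 = -177
  H = 168 + 2·12 + 2·12 + 2·(-177) = -138
  M = 80 + 12 + 6·(-177) − 2·(-138) = -694
  K = 138 + 4·12 − 5·(-138) − 6·(-694) = 5040
Option 1 (W + 20, G + 29):
  G = 12 + 29 = 41
  W = 12 + 20 = 32
  F = -57 − 5·41 − 5·32 = -422
  H = 168 + 2·41 + 2·32 + 2·(-422) = -530
  M = 80 + 32 + 6·(-422) − 2·(-530) = -1360
  K = 138 + 4·41 − 5·(-530) − 6·(-1360) = 11112
Change in K: 11112 − 5040 = 6072

6072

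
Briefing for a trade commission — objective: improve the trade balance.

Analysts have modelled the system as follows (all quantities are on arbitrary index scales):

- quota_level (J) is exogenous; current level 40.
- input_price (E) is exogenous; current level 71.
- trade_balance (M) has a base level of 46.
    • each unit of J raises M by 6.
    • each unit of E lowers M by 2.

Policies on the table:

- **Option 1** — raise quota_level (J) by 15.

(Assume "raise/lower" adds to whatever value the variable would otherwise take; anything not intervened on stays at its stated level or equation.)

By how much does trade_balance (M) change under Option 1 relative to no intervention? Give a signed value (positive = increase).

90

Baseline:
  J = 40
  E = 71
  M = 46 + 6·40 − 2·71 = 144
Option 1 (J + 15):
  J = 40 + 15 = 55
  E = 71
  M = 46 + 6·55 − 2·71 = 234
Change in M: 234 − 144 = 90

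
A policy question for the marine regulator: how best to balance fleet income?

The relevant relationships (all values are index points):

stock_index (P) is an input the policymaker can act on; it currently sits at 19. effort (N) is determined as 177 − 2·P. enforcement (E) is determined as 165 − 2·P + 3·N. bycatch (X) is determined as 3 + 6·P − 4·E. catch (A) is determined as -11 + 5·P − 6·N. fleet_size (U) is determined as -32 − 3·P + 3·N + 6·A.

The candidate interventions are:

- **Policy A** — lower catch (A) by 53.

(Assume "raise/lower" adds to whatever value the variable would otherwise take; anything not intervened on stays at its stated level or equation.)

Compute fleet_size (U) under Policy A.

Policy A (A − 53):
  P = 19
  N = 177 − 2·19 = 139
  A = -11 + 5·19 − 6·139 (−53 from intervention) = -803
  U = -32 − 3·19 + 3·139 + 6·(-803) = -4490

-4490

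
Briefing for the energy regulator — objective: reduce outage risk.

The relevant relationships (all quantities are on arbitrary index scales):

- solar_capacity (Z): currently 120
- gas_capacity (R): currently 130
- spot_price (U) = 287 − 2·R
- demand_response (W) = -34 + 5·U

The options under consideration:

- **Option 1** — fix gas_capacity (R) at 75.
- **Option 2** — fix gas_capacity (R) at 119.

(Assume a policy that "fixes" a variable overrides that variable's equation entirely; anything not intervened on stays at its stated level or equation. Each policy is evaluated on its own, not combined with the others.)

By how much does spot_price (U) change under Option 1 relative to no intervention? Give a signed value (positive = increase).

110

Baseline:
  R = 130
  U = 287 − 2·130 = 27
Option 1 (R := 75):
  R = 75
  U = 287 − 2·75 = 137
Change in U: 137 − 27 = 110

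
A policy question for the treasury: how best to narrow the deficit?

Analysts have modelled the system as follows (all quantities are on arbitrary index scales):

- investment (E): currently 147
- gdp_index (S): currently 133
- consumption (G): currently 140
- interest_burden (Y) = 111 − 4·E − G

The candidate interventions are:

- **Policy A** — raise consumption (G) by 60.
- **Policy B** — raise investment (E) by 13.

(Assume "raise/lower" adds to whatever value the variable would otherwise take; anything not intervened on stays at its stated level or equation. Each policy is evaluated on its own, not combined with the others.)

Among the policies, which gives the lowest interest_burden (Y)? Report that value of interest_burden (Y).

Policy A (G + 60):
  E = 147
  G = 140 + 60 = 200
  Y = 111 − 4·147 − 200 = -677
Policy B (E + 13):
  E = 147 + 13 = 160
  G = 140
  Y = 111 − 4·160 − 140 = -669
Comparing — Policy A: Y=-677, Policy B: Y=-669. Lowest is -677 (Policy A).

-677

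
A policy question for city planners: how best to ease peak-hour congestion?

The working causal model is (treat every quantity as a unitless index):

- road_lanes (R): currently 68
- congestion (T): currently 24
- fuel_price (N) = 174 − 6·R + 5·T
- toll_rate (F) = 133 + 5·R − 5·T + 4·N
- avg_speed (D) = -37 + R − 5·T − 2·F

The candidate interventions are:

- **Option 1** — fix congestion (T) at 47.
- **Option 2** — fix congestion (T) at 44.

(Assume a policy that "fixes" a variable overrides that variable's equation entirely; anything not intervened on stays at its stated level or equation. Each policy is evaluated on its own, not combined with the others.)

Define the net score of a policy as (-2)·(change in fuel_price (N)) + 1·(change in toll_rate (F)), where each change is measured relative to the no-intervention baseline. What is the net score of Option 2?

100

Baseline:
  R = 68
  T = 24
  N = 174 − 6·68 + 5·24 = -114
  F = 133 + 5·68 − 5·24 + 4·(-114) = -103
Option 2 (T := 44):
  R = 68
  T = 44
  N = 174 − 6·68 + 5·44 = -14
  F = 133 + 5·68 − 5·44 + 4·(-14) = 197
ΔN = -14 − (-114) = 100; ΔF = 197 − (-103) = 300
Score = (-2)·100 + 1·300 = 100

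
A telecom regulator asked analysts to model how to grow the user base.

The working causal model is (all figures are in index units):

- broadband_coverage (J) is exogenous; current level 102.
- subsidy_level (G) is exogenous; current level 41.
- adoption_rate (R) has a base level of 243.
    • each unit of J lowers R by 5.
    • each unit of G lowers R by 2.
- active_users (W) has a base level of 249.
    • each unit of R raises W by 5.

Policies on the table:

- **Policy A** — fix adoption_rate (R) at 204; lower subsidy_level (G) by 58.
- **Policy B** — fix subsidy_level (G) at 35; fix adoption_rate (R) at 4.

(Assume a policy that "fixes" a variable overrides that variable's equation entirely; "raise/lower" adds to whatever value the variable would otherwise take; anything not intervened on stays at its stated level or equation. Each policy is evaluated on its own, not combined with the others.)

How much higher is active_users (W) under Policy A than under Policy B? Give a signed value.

1000

Policy A (R := 204, G − 58):
  J = 102
  G = 41 − 58 = -17
  R = 204
  W = 249 + 5·204 = 1269
Policy B (G := 35, R := 4):
  J = 102
  G = 35
  R = 4
  W = 249 + 5·4 = 269
W: 1269 − 269 = 1000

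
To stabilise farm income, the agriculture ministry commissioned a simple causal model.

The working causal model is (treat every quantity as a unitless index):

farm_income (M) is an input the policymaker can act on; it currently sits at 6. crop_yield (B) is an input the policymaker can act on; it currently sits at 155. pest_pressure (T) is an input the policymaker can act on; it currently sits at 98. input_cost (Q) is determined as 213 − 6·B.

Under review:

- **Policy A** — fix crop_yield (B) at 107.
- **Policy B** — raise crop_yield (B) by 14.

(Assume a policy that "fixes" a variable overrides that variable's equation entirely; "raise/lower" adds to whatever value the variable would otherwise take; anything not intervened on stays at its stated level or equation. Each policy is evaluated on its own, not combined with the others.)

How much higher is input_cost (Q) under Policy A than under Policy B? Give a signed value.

372

Policy A (B := 107):
  B = 107
  Q = 213 − 6·107 = -429
Policy B (B + 14):
  B = 155 + 14 = 169
  Q = 213 − 6·169 = -801
Q: -429 − (-801) = 372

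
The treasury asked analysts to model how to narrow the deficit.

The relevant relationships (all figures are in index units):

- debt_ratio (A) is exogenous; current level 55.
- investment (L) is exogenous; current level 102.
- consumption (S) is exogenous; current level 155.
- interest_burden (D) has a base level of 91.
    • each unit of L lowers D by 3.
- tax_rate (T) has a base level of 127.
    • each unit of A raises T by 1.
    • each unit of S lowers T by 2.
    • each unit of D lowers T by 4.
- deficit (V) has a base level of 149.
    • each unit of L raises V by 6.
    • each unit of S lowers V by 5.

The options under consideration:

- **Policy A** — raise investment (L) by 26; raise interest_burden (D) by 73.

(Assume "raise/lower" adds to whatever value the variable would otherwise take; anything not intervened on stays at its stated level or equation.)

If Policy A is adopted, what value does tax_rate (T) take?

752

Policy A (L + 26, D + 73):
  A = 55
  L = 102 + 26 = 128
  S = 155
  D = 91 − 3·128 (+73 from intervention) = -220
  T = 127 + 55 − 2·155 − 4·(-220) = 752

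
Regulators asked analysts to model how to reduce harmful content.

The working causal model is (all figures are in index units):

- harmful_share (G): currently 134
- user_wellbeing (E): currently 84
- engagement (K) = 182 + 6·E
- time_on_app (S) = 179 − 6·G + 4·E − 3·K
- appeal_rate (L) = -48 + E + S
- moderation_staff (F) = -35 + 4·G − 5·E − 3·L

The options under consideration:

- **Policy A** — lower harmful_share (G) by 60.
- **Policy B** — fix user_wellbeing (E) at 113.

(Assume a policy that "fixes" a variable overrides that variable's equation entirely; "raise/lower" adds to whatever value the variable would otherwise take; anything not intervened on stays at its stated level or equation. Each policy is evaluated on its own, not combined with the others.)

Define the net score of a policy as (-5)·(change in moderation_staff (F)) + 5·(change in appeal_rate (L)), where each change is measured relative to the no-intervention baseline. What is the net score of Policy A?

8400

Baseline:
  G = 134
  E = 84
  K = 182 + 6·84 = 686
  S = 179 − 6·134 + 4·84 − 3·686 = -2347
  L = -48 + 84 + (-2347) = -2311
  F = -35 + 4·134 − 5·84 − 3·(-2311) = 7014
Policy A (G − 60):
  G = 134 − 60 = 74
  E = 84
  K = 182 + 6·84 = 686
  S = 179 − 6·74 + 4·84 − 3·686 = -1987
  L = -48 + 84 + (-1987) = -1951
  F = -35 + 4·74 − 5·84 − 3·(-1951) = 5694
ΔF = 5694 − 7014 = -1320; ΔL = -1951 − (-2311) = 360
Score = (-5)·(-1320) + 5·360 = 8400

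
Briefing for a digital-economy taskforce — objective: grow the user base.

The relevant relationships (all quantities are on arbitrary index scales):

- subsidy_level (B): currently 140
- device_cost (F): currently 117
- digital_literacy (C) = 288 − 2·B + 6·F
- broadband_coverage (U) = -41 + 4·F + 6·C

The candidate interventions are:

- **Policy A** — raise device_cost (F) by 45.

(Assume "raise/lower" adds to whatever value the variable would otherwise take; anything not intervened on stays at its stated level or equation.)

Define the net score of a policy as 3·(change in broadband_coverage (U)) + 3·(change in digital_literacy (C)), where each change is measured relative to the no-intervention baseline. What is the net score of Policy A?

6210

Baseline:
  B = 140
  F = 117
  C = 288 − 2·140 + 6·117 = 710
  U = -41 + 4·117 + 6·710 = 4687
Policy A (F + 45):
  B = 140
  F = 117 + 45 = 162
  C = 288 − 2·140 + 6·162 = 980
  U = -41 + 4·162 + 6·980 = 6487
ΔU = 6487 − 4687 = 1800; ΔC = 980 − 710 = 270
Score = 3·1800 + 3·270 = 6210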